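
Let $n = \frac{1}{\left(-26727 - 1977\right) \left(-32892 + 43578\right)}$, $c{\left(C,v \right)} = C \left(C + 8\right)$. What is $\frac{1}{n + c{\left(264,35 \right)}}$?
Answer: $\frac{306730944}{22025735626751} \approx 1.3926 \cdot 10^{-5}$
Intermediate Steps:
$c{\left(C,v \right)} = C \left(8 + C\right)$
$n = - \frac{1}{306730944}$ ($n = \frac{1}{\left(-28704\right) 10686} = \frac{1}{-306730944} = - \frac{1}{306730944} \approx -3.2602 \cdot 10^{-9}$)
$\frac{1}{n + c{\left(264,35 \right)}} = \frac{1}{- \frac{1}{306730944} + 264 \left(8 + 264\right)} = \frac{1}{- \frac{1}{306730944} + 264 \cdot 272} = \frac{1}{- \frac{1}{306730944} + 71808} = \frac{1}{\frac{22025735626751}{306730944}} = \frac{306730944}{22025735626751}$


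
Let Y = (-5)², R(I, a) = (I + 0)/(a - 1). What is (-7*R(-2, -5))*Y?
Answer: -175/3 ≈ -58.333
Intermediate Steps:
R(I, a) = I/(-1 + a)
Y = 25
(-7*R(-2, -5))*Y = -(-14)/(-1 - 5)*25 = -(-14)/(-6)*25 = -(-14)*(-1)/6*25 = -7*⅓*25 = -7/3*25 = -175/3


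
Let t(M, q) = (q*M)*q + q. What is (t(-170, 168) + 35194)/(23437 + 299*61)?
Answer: -2381359/20838 ≈ -114.28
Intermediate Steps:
t(M, q) = q + M*q² (t(M, q) = (M*q)*q + q = M*q² + q = q + M*q²)
(t(-170, 168) + 35194)/(23437 + 299*61) = (168*(1 - 170*168) + 35194)/(23437 + 299*61) = (168*(1 - 28560) + 35194)/(23437 + 18239) = (168*(-28559) + 35194)/41676 = (-4797912 + 35194)*(1/41676) = -4762718*1/41676 = -2381359/20838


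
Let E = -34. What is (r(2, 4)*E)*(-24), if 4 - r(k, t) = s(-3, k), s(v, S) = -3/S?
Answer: 4488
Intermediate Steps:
r(k, t) = 4 + 3/k (r(k, t) = 4 - (-3)/k = 4 + 3/k)
(r(2, 4)*E)*(-24) = ((4 + 3/2)*(-34))*(-24) = ((11/2)*(-34))*(-24) = -187*(-24) = 4488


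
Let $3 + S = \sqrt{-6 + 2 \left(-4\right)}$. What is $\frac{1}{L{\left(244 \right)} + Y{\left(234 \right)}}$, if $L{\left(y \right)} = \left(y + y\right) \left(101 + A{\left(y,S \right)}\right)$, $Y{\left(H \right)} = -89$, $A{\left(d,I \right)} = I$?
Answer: $- \frac{i}{- 47735 i + 488 \sqrt{14}} \approx 2.0918 \cdot 10^{-5} - 8.0016 \cdot 10^{-7} i$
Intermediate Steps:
$S = -3 + i \sqrt{14}$ ($S = -3 + \sqrt{-6 + 2 \left(-4\right)} = -3 + \sqrt{-6 - 8} = -3 + \sqrt{-14} = -3 + i \sqrt{14} \approx -3.0 + 3.7417 i$)
$L{\left(y \right)} = 2 y \left(98 + i \sqrt{14}\right)$ ($L{\left(y \right)} = \left(y + y\right) \left(101 - \left(3 - i \sqrt{14}\right)\right) = 2 y \left(98 + i \sqrt{14}\right)$)
$\frac{1}{L{\left(244 \right)} + Y{\left(234 \right)}} = \frac{1}{2 \cdot 244 \left(98 + i \sqrt{14}\right) - 89} = \frac{1}{\left(47824 + 488 i \sqrt{14}\right) - 89} = \frac{1}{47735 + 488 i \sqrt{14}}$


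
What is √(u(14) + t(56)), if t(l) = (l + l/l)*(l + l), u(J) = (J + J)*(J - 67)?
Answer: 70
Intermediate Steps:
u(J) = 2*J*(-67 + J) (u(J) = (2*J)*(-67 + J) = 2*J*(-67 + J))
t(l) = 2*l*(1 + l) (t(l) = (l + 1)*(2*l) = (1 + l)*(2*l) = 2*l*(1 + l))
√(u(14) + t(56)) = √(2*14*(-67 + 14) + 2*56*(1 + 56)) = √(2*14*(-53) + 2*56*57) = √(-1484 + 6384) = √4900 = 70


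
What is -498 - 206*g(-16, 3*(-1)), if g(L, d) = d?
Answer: 120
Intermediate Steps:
-498 - 206*g(-16, 3*(-1)) = -498 - 618*(-1) = -498 - 206*(-3) = -498 + 618 = 120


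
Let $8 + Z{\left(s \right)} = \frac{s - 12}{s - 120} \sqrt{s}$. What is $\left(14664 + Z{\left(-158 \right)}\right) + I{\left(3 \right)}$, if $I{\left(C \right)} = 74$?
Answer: $14730 + \frac{85 i \sqrt{158}}{139} \approx 14730.0 + 7.6866 i$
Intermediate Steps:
$Z{\left(s \right)} = -8 + \frac{\sqrt{s} \left(-12 + s\right)}{-120 + s}$ ($Z{\left(s \right)} = -8 + \frac{s - 12}{s - 120} \sqrt{s} = -8 + \frac{-12 + s}{-120 + s} \sqrt{s} = -8 + \frac{\sqrt{s} \left(-12 + s\right)}{-120 + s}$)
$\left(14664 + Z{\left(-158 \right)}\right) + I{\left(3 \right)} = \left(14664 + \frac{960 + \left(-158\right)^{\frac{3}{2}} - 12 \sqrt{-158} - -1264}{-120 - 158}\right) + 74 = \left(14664 + \frac{960 - 158 i \sqrt{158} - 12 i \sqrt{158} + 1264}{-278}\right) + 74 = \left(14664 - \frac{960 - 158 i \sqrt{158} - 12 i \sqrt{158} + 1264}{278}\right) + 74 = \left(14664 - \frac{2224 - 170 i \sqrt{158}}{278}\right) + 74 = \left(14664 - \left(8 - \frac{85 i \sqrt{158}}{139}\right)\right) + 74 = \left(14656 + \frac{85 i \sqrt{158}}{139}\right) + 74 = 14730 + \frac{85 i \sqrt{158}}{139}$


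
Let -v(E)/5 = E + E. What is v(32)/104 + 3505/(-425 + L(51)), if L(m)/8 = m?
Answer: -46245/221 ≈ -209.25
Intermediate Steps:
L(m) = 8*m
v(E) = -10*E (v(E) = -5*(E + E) = -10*E)
v(32)/104 + 3505/(-425 + L(51)) = -10*32/104 + 3505/(-425 + 8*51) = -320*1/104 + 3505/(-425 + 408) = -40/13 + 3505/(-17) = -40/13 + 3505*(-1/17) = -40/13 - 3505/17 = -46245/221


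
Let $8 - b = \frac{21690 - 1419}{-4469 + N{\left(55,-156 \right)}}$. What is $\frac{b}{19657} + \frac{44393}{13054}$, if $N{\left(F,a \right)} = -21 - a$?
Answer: $\frac{945677379764}{278028784913} \approx 3.4014$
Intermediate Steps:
$b = \frac{54943}{4334}$ ($b = 8 - \frac{21690 - 1419}{-4469 - -135} = 8 - \frac{20271}{-4469 + \left(-21 + 156\right)} = 8 - \frac{20271}{-4469 + 135} = 8 - \frac{20271}{-4334} = 8 - 20271 \left(- \frac{1}{4334}\right) = 8 - - \frac{20271}{4334} = 8 + \frac{20271}{4334} = \frac{54943}{4334} \approx 12.677$)
$\frac{b}{19657} + \frac{44393}{13054} = \frac{54943}{4334 \cdot 19657} + \frac{44393}{13054} = \frac{54943}{4334} \cdot \frac{1}{19657} + 44393 \cdot \frac{1}{13054} = \frac{54943}{85193438} + \frac{44393}{13054} = \frac{945677379764}{278028784913}$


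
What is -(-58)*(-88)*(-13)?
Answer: 66352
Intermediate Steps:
-(-58)*(-88)*(-13) = -58*88*(-13) = -5104*(-13) = 66352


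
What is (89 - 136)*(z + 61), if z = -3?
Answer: -2726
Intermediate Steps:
(89 - 136)*(z + 61) = (89 - 136)*(-3 + 61) = -47*58 = -2726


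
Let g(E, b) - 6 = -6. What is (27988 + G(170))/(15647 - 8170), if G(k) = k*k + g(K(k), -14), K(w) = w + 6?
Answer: 56888/7477 ≈ 7.6084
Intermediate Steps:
K(w) = 6 + w
g(E, b) = 0 (g(E, b) = 6 - 6 = 0)
G(k) = k² (G(k) = k*k + 0 = k² + 0 = k²)
(27988 + G(170))/(15647 - 8170) = (27988 + 170²)/(15647 - 8170) = (27988 + 28900)/7477 = 56888*(1/7477) = 56888/7477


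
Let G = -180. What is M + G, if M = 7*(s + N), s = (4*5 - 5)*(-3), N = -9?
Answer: -558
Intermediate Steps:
s = -45 (s = (20 - 5)*(-3) = 15*(-3) = -45)
M = -378 (M = 7*(-45 - 9) = 7*(-54) = -378)
M + G = -378 - 180 = -558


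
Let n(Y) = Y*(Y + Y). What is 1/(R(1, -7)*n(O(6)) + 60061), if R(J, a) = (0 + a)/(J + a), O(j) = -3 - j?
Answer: 1/60250 ≈ 1.6598e-5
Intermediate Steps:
R(J, a) = a/(J + a)
n(Y) = 2*Y² (n(Y) = Y*(2*Y) = 2*Y²)
1/(R(1, -7)*n(O(6)) + 60061) = 1/((-7/(1 - 7))*(2*(-3 - 1*6)²) + 60061) = 1/((-7/(-6))*(2*(-3 - 6)²) + 60061) = 1/((-7*(-⅙))*(2*(-9)²) + 60061) = 1/(7*(2*81)/6 + 60061) = 1/((7/6)*162 + 60061) = 1/(189 + 60061) = 1/60250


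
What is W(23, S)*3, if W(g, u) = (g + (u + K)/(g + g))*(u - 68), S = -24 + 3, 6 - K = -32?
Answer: -287025/46 ≈ -6239.7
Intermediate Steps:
K = 38 (K = 6 - 1*(-32) = 6 + 32 = 38)
S = -21
W(g, u) = (-68 + u)*(g + (38 + u)/(2*g)) (W(g, u) = (g + (u + 38)/(g + g))*(u - 68) = (g + (38 + u)/((2*g)))*(-68 + u) = (g + (38 + u)*(1/(2*g)))*(-68 + u) = (g + (38 + u)/(2*g))*(-68 + u) = (-68 + u)*(g + (38 + u)/(2*g)))
W(23, S)*3 = ((½)*(-2584 + (-21)² - 30*(-21) + 2*23²*(-68 - 21))/23)*3 = ((½)*(1/23)*(-2584 + 441 + 630 + 2*529*(-89)))*3 = ((½)*(1/23)*(-2584 + 441 + 630 - 94162))*3 = ((½)*(1/23)*(-95675))*3 = -95675/46*3 = -287025/46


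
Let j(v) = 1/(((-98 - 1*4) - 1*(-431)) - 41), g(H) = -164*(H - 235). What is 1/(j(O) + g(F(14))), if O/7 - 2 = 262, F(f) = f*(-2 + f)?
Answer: 288/3164545 ≈ 9.1008e-5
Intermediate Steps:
O = 1848 (O = 14 + 7*262 = 14 + 1834 = 1848)
g(H) = 38540 - 164*H (g(H) = -164*(-235 + H) = 38540 - 164*H)
j(v) = 1/288 (j(v) = 1/(((-98 - 4) + 431) - 41) = 1/((-102 + 431) - 41) = 1/(329 - 41) = 1/288)
1/(j(O) + g(F(14))) = 1/(1/288 + (38540 - 2296*(-2 + 14))) = 1/(1/288 + (38540 - 2296*12)) = 1/(1/288 + (38540 - 164*168)) = 1/(1/288 + (38540 - 27552)) = 1/(1/288 + 10988) = 1/(3164545/288) = 288/3164545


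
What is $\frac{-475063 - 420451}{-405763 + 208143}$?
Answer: $\frac{447757}{98810} \approx 4.5315$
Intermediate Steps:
$\frac{-475063 - 420451}{-405763 + 208143} = - \frac{895514}{-197620} = \left(-895514\right) \left(- \frac{1}{197620}\right) = \frac{447757}{98810}$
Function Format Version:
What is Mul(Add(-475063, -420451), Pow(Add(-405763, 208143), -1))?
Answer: Rational(447757, 98810) ≈ 4.5315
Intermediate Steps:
Mul(Add(-475063, -420451), Pow(Add(-405763, 208143), -1)) = Mul(-895514, Pow(-197620, -1)) = Mul(-895514, Rational(-1, 197620)) = Rational(447757, 98810)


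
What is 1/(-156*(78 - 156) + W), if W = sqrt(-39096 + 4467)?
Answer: -I/(sqrt(34629) - 12168*I) ≈ 8.2164e-5 - 1.2566e-6*I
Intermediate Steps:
W = I*sqrt(34629) (W = sqrt(-34629) = I*sqrt(34629) ≈ 186.09*I)
1/(-156*(78 - 156) + W) = 1/(-156*(78 - 156) + I*sqrt(34629)) = 1/(-156*(-78) + I*sqrt(34629)) = 1/(12168 + I*sqrt(34629))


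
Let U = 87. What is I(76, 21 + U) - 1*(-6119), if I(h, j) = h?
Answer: 6195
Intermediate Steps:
I(76, 21 + U) - 1*(-6119) = 76 - 1*(-6119) = 76 + 6119 = 6195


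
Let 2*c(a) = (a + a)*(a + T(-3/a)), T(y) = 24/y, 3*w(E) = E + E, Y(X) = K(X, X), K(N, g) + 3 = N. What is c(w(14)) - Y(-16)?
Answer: -5317/9 ≈ -590.78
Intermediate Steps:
K(N, g) = -3 + N
Y(X) = -3 + X
w(E) = 2*E/3 (w(E) = (E + E)/3 = (2*E)/3 = 2*E/3)
c(a) = -7*a² (c(a) = ((a + a)*(a + 24/((-3/a))))/2 = ((2*a)*(a + 24*(-a/3)))/2 = ((2*a)*(a - 8*a))/2 = ((2*a)*(-7*a))/2 = (-14*a²)/2 = -7*a²)
c(w(14)) - Y(-16) = -7*((⅔)*14)² - (-3 - 16) = -7*(28/3)² - 1*(-19) = -7*784/9 + 19 = -5488/9 + 19 = -5317/9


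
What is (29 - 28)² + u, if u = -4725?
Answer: -4724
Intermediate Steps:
(29 - 28)² + u = (29 - 28)² - 4725 = 1² - 4725 = 1 - 4725 = -4724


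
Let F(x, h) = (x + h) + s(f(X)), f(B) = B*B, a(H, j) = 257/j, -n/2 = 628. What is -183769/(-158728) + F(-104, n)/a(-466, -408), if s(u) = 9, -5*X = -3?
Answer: 87539372057/40793096 ≈ 2145.9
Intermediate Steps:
n = -1256 (n = -2*628 = -1256)
X = ⅗ (X = -⅕*(-3) = ⅗ ≈ 0.60000)
f(B) = B²
F(x, h) = 9 + h + x (F(x, h) = (x + h) + 9 = (h + x) + 9 = 9 + h + x)
-183769/(-158728) + F(-104, n)/a(-466, -408) = -183769/(-158728) + (9 - 1256 - 104)/((257/(-408))) = -183769*(-1/158728) - 1351/(257*(-1/408)) = 183769/158728 - 1351/(-257/408) = 183769/158728 - 1351*(-408/257) = 183769/158728 + 551208/257 = 87539372057/40793096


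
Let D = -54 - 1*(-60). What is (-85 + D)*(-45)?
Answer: 3555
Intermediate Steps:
D = 6 (D = -54 + 60 = 6)
(-85 + D)*(-45) = (-85 + 6)*(-45) = -79*(-45) = 3555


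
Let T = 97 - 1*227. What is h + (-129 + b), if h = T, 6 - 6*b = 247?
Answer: -1795/6 ≈ -299.17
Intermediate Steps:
b = -241/6 (b = 1 - ⅙*247 = 1 - 247/6 = -241/6 ≈ -40.167)
T = -130 (T = 97 - 227 = -130)
h = -130
h + (-129 + b) = -130 + (-129 - 241/6) = -130 - 1015/6 = -1795/6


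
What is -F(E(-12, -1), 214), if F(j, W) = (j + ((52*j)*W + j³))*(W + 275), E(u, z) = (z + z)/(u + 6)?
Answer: -16326406/9 ≈ -1.8140e+6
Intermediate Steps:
E(u, z) = 2*z/(6 + u) (E(u, z) = (2*z)/(6 + u) = 2*z/(6 + u))
F(j, W) = (275 + W)*(j + j³ + 52*W*j) (F(j, W) = (j + (52*W*j + j³))*(275 + W) = (j + (j³ + 52*W*j))*(275 + W) = (j + j³ + 52*W*j)*(275 + W) = (275 + W)*(j + j³ + 52*W*j))
-F(E(-12, -1), 214) = -2*(-1)/(6 - 12)*(275 + 52*214² + 275*(2*(-1)/(6 - 12))² + 14301*214 + 214*(2*(-1)/(6 - 12))²) = -2*(-1)/(-6)*(275 + 52*45796 + 275*(2*(-1)/(-6))² + 3060414 + 214*(2*(-1)/(-6))²) = -2*(-1)*(-⅙)*(275 + 2381392 + 275*(2*(-1)*(-⅙))² + 3060414 + 214*(2*(-1)*(-⅙))²) = -(275 + 2381392 + 275*(⅓)² + 3060414 + 214*(⅓)²)/3 = -(275 + 2381392 + 275*(⅑) + 3060414 + 214*(⅑))/3 = -(275 + 2381392 + 275/9 + 3060414 + 214/9)/3 = -16326406/(3*3) = -1*16326406/9 = -16326406/9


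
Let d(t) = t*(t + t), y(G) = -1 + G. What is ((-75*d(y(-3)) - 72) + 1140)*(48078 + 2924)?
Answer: -67934664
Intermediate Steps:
d(t) = 2*t² (d(t) = t*(2*t) = 2*t²)
((-75*d(y(-3)) - 72) + 1140)*(48078 + 2924) = ((-150*(-1 - 3)² - 72) + 1140)*(48078 + 2924) = ((-150*(-4)² - 72) + 1140)*51002 = ((-150*16 - 72) + 1140)*51002 = ((-75*32 - 72) + 1140)*51002 = ((-2400 - 72) + 1140)*51002 = (-2472 + 1140)*51002 = -1332*51002 = -67934664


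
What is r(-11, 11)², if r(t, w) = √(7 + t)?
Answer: -4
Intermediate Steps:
r(-11, 11)² = (√(7 - 11))² = (√(-4))² = (2*I)² = -4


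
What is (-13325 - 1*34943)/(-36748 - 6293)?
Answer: 48268/43041 ≈ 1.1214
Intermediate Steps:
(-13325 - 1*34943)/(-36748 - 6293) = (-13325 - 34943)/(-43041) = -48268*(-1/43041) = 48268/43041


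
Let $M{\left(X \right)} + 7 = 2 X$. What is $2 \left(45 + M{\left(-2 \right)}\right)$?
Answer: $68$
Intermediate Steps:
$M{\left(X \right)} = -7 + 2 X$
$2 \left(45 + M{\left(-2 \right)}\right) = 2 \left(45 + \left(-7 + 2 \left(-2\right)\right)\right) = 2 \left(45 - 11\right) = 2 \cdot 34 = 68$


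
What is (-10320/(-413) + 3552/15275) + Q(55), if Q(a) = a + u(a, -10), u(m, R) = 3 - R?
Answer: 588088076/6308575 ≈ 93.220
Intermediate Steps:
Q(a) = 13 + a (Q(a) = a + (3 - 1*(-10)) = a + (3 + 10) = a + 13 = 13 + a)
(-10320/(-413) + 3552/15275) + Q(55) = (-10320/(-413) + 3552/15275) + (13 + 55) = (-10320*(-1/413) + 3552*(1/15275)) + 68 = (10320/413 + 3552/15275) + 68 = 159104976/6308575 + 68 = 588088076/6308575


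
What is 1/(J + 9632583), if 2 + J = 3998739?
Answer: 1/13631320 ≈ 7.3360e-8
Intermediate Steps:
J = 3998737 (J = -2 + 3998739 = 3998737)
1/(J + 9632583) = 1/(3998737 + 9632583) = 1/13631320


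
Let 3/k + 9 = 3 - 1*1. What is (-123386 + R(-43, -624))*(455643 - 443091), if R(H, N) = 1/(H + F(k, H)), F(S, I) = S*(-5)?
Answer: -221470017228/143 ≈ -1.5487e+9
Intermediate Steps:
k = -3/7 (k = 3/(-9 + (3 - 1*1)) = 3/(-9 + (3 - 1)) = 3/(-9 + 2) = 3/(-7) = 3*(-⅐) = -3/7 ≈ -0.42857)
F(S, I) = -5*S
R(H, N) = 1/(15/7 + H) (R(H, N) = 1/(H - 5*(-3/7)) = 1/(H + 15/7) = 1/(15/7 + H))
(-123386 + R(-43, -624))*(455643 - 443091) = (-123386 + 7/(15 + 7*(-43)))*(455643 - 443091) = (-123386 + 7/(15 - 301))*12552 = (-123386 + 7/(-286))*12552 = (-123386 + 7*(-1/286))*12552 = (-123386 - 7/286)*12552 = -35288403/286*12552 = -221470017228/143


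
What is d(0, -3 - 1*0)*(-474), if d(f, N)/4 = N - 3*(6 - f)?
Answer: 39816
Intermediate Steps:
d(f, N) = -72 + 4*N + 12*f (d(f, N) = 4*(N - 3*(6 - f)) = 4*(N + (-18 + 3*f)) = 4*(-18 + N + 3*f) = -72 + 4*N + 12*f)
d(0, -3 - 1*0)*(-474) = (-72 + 4*(-3 - 1*0) + 12*0)*(-474) = (-72 + 4*(-3 + 0) + 0)*(-474) = (-72 + 4*(-3) + 0)*(-474) = (-72 - 12 + 0)*(-474) = -84*(-474) = 39816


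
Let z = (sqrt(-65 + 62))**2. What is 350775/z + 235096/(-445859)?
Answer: -52132298671/445859 ≈ -1.1693e+5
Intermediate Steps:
z = -3 (z = (sqrt(-3))**2 = (I*sqrt(3))**2 = -3)
350775/z + 235096/(-445859) = 350775/(-3) + 235096/(-445859) = 350775*(-1/3) + 235096*(-1/445859) = -116925 - 235096/445859 = -52132298671/445859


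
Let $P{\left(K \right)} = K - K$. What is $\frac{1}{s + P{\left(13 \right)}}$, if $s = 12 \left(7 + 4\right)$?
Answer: $\frac{1}{132} \approx 0.0075758$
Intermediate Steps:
$P{\left(K \right)} = 0$
$s = 132$ ($s = 12 \cdot 11 = 132$)
$\frac{1}{s + P{\left(13 \right)}} = \frac{1}{132 + 0} = \frac{1}{132}$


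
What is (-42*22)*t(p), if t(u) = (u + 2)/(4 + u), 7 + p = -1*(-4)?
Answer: 924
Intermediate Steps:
p = -3 (p = -7 - 1*(-4) = -7 + 4 = -3)
t(u) = (2 + u)/(4 + u)
(-42*22)*t(p) = (-42*22)*((2 - 3)/(4 - 3)) = -924*(-1)/1 = -924*(-1) = 924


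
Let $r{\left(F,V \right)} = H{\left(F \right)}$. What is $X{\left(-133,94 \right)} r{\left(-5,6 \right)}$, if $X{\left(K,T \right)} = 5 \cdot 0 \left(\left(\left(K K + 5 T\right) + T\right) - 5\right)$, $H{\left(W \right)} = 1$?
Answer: $0$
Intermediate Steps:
$r{\left(F,V \right)} = 1$
$X{\left(K,T \right)} = 0$ ($X{\left(K,T \right)} = 5 \cdot 0 \left(\left(\left(K^{2} + 5 T\right) + T\right) - 5\right) = 5 \cdot 0 \left(\left(K^{2} + 6 T\right) - 5\right) = 5 \cdot 0 \left(-5 + K^{2} + 6 T\right) = 5 \cdot 0 = 0$)
$X{\left(-133,94 \right)} r{\left(-5,6 \right)} = 0 \cdot 1 = 0$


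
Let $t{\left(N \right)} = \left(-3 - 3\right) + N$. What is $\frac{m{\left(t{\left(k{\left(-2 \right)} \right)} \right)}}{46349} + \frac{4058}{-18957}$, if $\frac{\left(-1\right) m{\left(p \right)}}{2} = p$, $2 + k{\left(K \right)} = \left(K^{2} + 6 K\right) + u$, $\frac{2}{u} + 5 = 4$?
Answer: $- \frac{187401790}{878637993} \approx -0.21329$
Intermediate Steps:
$u = -2$ ($u = \frac{2}{-5 + 4} = \frac{2}{-1} = 2 \left(-1\right) = -2$)
$k{\left(K \right)} = -4 + K^{2} + 6 K$ ($k{\left(K \right)} = -2 - \left(2 - K^{2} - 6 K\right) = -2 + \left(-2 + K^{2} + 6 K\right) = -4 + K^{2} + 6 K$)
$t{\left(N \right)} = -6 + N$
$m{\left(p \right)} = - 2 p$
$\frac{m{\left(t{\left(k{\left(-2 \right)} \right)} \right)}}{46349} + \frac{4058}{-18957} = \frac{\left(-2\right) \left(-6 + \left(-4 + \left(-2\right)^{2} + 6 \left(-2\right)\right)\right)}{46349} + \frac{4058}{-18957} = - 2 \left(-6 - 12\right) \frac{1}{46349} + 4058 \left(- \frac{1}{18957}\right) = - 2 \left(-6 - 12\right) \frac{1}{46349} - \frac{4058}{18957} = \left(-2\right) \left(-18\right) \frac{1}{46349} - \frac{4058}{18957} = 36 \cdot \frac{1}{46349} - \frac{4058}{18957} = \frac{36}{46349} - \frac{4058}{18957} = - \frac{187401790}{878637993}$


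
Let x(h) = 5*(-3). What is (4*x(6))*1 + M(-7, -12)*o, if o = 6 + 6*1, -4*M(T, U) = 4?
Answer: -72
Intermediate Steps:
M(T, U) = -1 (M(T, U) = -1/4*4 = -1)
x(h) = -15
o = 12 (o = 6 + 6 = 12)
(4*x(6))*1 + M(-7, -12)*o = (4*(-15))*1 - 1*12 = -60*1 - 12 = -60 - 12 = -72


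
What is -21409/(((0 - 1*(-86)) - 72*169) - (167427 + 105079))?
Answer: 21409/284588 ≈ 0.075228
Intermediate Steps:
-21409/(((0 - 1*(-86)) - 72*169) - (167427 + 105079)) = -21409/(((0 + 86) - 12168) - 1*272506) = -21409/((86 - 12168) - 272506) = -21409/(-12082 - 272506) = -21409/(-284588) = -21409*(-1/284588) = 21409/284588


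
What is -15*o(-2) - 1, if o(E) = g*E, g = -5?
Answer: -151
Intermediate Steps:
o(E) = -5*E
-15*o(-2) - 1 = -(-75)*(-2) - 1 = -15*10 - 1 = -150 - 1 = -151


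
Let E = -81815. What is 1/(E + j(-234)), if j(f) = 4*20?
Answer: -1/81735 ≈ -1.2235e-5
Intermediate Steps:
j(f) = 80
1/(E + j(-234)) = 1/(-81815 + 80) = 1/(-81735) = -1/81735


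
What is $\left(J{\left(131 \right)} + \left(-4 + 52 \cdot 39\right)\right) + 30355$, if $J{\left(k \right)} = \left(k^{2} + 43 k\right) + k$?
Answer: $55304$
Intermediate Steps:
$J{\left(k \right)} = k^{2} + 44 k$
$\left(J{\left(131 \right)} + \left(-4 + 52 \cdot 39\right)\right) + 30355 = \left(131 \left(44 + 131\right) + \left(-4 + 52 \cdot 39\right)\right) + 30355 = \left(131 \cdot 175 + \left(-4 + 2028\right)\right) + 30355 = \left(22925 + 2024\right) + 30355 = 24949 + 30355 = 55304$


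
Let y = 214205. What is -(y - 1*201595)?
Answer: -12610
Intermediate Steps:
-(y - 1*201595) = -(214205 - 1*201595) = -(214205 - 201595) = -1*12610 = -12610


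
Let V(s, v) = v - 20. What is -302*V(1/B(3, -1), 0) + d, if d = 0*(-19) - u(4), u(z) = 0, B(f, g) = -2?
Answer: 6040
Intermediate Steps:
V(s, v) = -20 + v
d = 0 (d = 0*(-19) - 1*0 = 0 + 0 = 0)
-302*V(1/B(3, -1), 0) + d = -302*(-20 + 0) + 0 = -302*(-20) + 0 = 6040 + 0 = 6040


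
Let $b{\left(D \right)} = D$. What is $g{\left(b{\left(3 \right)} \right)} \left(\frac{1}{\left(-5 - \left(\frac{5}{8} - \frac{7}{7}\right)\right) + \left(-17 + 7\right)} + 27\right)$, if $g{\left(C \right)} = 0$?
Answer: $0$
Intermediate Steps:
$g{\left(b{\left(3 \right)} \right)} \left(\frac{1}{\left(-5 - \left(\frac{5}{8} - \frac{7}{7}\right)\right) + \left(-17 + 7\right)} + 27\right) = 0 \left(\frac{1}{\left(-5 - \left(\frac{5}{8} - \frac{7}{7}\right)\right) + \left(-17 + 7\right)} + 27\right) = 0 \left(\frac{1}{\left(-5 - \left(5 \cdot \frac{1}{8} - 1\right)\right) - 10} + 27\right) = 0 \left(\frac{1}{\left(-5 - \left(\frac{5}{8} - 1\right)\right) - 10} + 27\right) = 0 \left(\frac{1}{\left(-5 - - \frac{3}{8}\right) - 10} + 27\right) = 0 \left(\frac{1}{\left(-5 + \frac{3}{8}\right) - 10} + 27\right) = 0 \left(\frac{1}{- \frac{37}{8} - 10} + 27\right) = 0 \left(\frac{1}{- \frac{117}{8}} + 27\right) = 0 \left(- \frac{8}{117} + 27\right) = 0 \cdot \frac{3151}{117} = 0$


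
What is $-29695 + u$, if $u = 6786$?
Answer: $-22909$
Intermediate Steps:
$-29695 + u = -29695 + 6786 = -22909$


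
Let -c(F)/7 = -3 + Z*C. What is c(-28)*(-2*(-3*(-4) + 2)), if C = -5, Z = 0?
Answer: -588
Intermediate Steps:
c(F) = 21 (c(F) = -7*(-3 + 0*(-5)) = -7*(-3 + 0) = -7*(-3) = 21)
c(-28)*(-2*(-3*(-4) + 2)) = 21*(-2*(-3*(-4) + 2)) = 21*(-2*(12 + 2)) = 21*(-2*14) = 21*(-28) = -588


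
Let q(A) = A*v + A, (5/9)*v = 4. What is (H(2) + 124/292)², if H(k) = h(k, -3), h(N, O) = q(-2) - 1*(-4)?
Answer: 19105641/133225 ≈ 143.41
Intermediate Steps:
v = 36/5 (v = (9/5)*4 = 36/5 ≈ 7.2000)
q(A) = 41*A/5 (q(A) = A*(36/5) + A = 36*A/5 + A = 41*A/5)
h(N, O) = -62/5 (h(N, O) = (41/5)*(-2) - 1*(-4) = -82/5 + 4 = -62/5)
H(k) = -62/5
(H(2) + 124/292)² = (-62/5 + 124/292)² = (-62/5 + 124*(1/292))² = (-62/5 + 31/73)² = (-4371/365)² = 19105641/133225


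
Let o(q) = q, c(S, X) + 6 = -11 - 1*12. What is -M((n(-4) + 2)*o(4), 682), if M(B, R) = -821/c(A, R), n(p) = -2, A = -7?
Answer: -821/29 ≈ -28.310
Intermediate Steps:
c(S, X) = -29 (c(S, X) = -6 + (-11 - 1*12) = -6 + (-11 - 12) = -6 - 23 = -29)
M(B, R) = 821/29 (M(B, R) = -821/(-29) = -821*(-1/29) = 821/29)
-M((n(-4) + 2)*o(4), 682) = -1*821/29 = -821/29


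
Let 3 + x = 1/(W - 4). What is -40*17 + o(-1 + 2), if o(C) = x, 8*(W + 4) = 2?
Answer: -21177/31 ≈ -683.13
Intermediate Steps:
W = -15/4 (W = -4 + (1/8)*2 = -4 + 1/4 = -15/4 ≈ -3.7500)
x = -97/31 (x = -3 + 1/(-15/4 - 4) = -3 + 1/(-31/4) = -3 - 4/31 = -97/31 ≈ -3.1290)
o(C) = -97/31
-40*17 + o(-1 + 2) = -40*17 - 97/31 = -680 - 97/31 = -21177/31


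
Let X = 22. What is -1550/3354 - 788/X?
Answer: -669263/18447 ≈ -36.280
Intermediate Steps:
-1550/3354 - 788/X = -1550/3354 - 788/22 = -1550*1/3354 - 788*1/22 = -775/1677 - 394/11 = -669263/18447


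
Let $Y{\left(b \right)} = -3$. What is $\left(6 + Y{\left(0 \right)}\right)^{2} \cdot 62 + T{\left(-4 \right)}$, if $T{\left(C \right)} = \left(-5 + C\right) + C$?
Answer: $545$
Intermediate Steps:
$T{\left(C \right)} = -5 + 2 C$
$\left(6 + Y{\left(0 \right)}\right)^{2} \cdot 62 + T{\left(-4 \right)} = \left(6 - 3\right)^{2} \cdot 62 + \left(-5 + 2 \left(-4\right)\right) = 3^{2} \cdot 62 - 13 = 9 \cdot 62 - 13 = 558 - 13 = 545$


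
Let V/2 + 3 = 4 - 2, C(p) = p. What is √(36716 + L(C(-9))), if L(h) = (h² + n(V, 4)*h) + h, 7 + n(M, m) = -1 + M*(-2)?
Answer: 2*√9206 ≈ 191.90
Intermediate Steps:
V = -2 (V = -6 + 2*(4 - 2) = -6 + 2*2 = -6 + 4 = -2)
n(M, m) = -8 - 2*M (n(M, m) = -7 + (-1 + M*(-2)) = -7 + (-1 - 2*M) = -8 - 2*M)
L(h) = h² - 3*h (L(h) = (h² + (-8 - 2*(-2))*h) + h = (h² + (-8 + 4)*h) + h = (h² - 4*h) + h = h² - 3*h)
√(36716 + L(C(-9))) = √(36716 - 9*(-3 - 9)) = √(36716 - 9*(-12)) = √(36716 + 108) = √36824 = 2*√9206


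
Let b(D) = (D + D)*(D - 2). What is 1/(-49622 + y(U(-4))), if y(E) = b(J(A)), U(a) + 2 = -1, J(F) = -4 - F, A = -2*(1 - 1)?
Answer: -1/49574 ≈ -2.0172e-5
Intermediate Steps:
A = 0 (A = -2*0 = 0)
U(a) = -3 (U(a) = -2 - 1 = -3)
b(D) = 2*D*(-2 + D) (b(D) = (2*D)*(-2 + D) = 2*D*(-2 + D))
y(E) = 48 (y(E) = 2*(-4 - 1*0)*(-2 + (-4 - 1*0)) = 2*(-4 + 0)*(-2 + (-4 + 0)) = 2*(-4)*(-2 - 4) = 2*(-4)*(-6) = 48)
1/(-49622 + y(U(-4))) = 1/(-49622 + 48) = 1/(-49574) = -1/49574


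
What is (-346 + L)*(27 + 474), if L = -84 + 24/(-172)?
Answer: -9266496/43 ≈ -2.1550e+5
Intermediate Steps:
L = -3618/43 (L = -84 + 24*(-1/172) = -84 - 6/43 = -3618/43 ≈ -84.140)
(-346 + L)*(27 + 474) = (-346 - 3618/43)*(27 + 474) = -18496/43*501 = -9266496/43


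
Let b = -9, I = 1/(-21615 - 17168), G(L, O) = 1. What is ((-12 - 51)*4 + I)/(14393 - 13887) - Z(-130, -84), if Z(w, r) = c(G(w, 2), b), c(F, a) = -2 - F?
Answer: 49099277/19624198 ≈ 2.5020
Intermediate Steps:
I = -1/38783 (I = 1/(-38783) = -1/38783 ≈ -2.5784e-5)
Z(w, r) = -3 (Z(w, r) = -2 - 1*1 = -2 - 1 = -3)
((-12 - 51)*4 + I)/(14393 - 13887) - Z(-130, -84) = ((-12 - 51)*4 - 1/38783)/(14393 - 13887) - 1*(-3) = (-63*4 - 1/38783)/506 + 3 = (-252 - 1/38783)*(1/506) + 3 = -9773317/38783*1/506 + 3 = -9773317/19624198 + 3 = 49099277/19624198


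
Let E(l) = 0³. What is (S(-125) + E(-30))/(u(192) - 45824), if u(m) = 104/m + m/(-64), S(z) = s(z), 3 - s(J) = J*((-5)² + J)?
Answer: 299928/1099835 ≈ 0.27270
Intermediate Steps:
s(J) = 3 - J*(25 + J) (s(J) = 3 - J*((-5)² + J) = 3 - J*(25 + J))
E(l) = 0
S(z) = 3 - z² - 25*z
u(m) = 104/m - m/64 (u(m) = 104/m + m*(-1/64) = 104/m - m/64)
(S(-125) + E(-30))/(u(192) - 45824) = ((3 - 1*(-125)² - 25*(-125)) + 0)/((104/192 - 1/64*192) - 45824) = ((3 - 1*15625 + 3125) + 0)/((104*(1/192) - 3) - 45824) = ((3 - 15625 + 3125) + 0)/((13/24 - 3) - 45824) = (-12497 + 0)/(-59/24 - 45824) = -12497/(-1099835/24) = -12497*(-24/1099835) = 299928/1099835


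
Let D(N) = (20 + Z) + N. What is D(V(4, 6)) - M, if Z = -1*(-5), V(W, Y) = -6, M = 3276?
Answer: -3257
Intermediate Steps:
Z = 5
D(N) = 25 + N (D(N) = (20 + 5) + N = 25 + N)
D(V(4, 6)) - M = (25 - 6) - 1*3276 = 19 - 3276 = -3257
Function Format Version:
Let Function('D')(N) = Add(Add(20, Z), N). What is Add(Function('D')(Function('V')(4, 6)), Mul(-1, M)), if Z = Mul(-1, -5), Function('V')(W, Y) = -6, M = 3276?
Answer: -3257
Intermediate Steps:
Z = 5
Function('D')(N) = Add(25, N) (Function('D')(N) = Add(Add(20, 5), N) = Add(25, N))
Add(Function('D')(Function('V')(4, 6)), Mul(-1, M)) = Add(Add(25, -6), Mul(-1, 3276)) = Add(19, -3276) = -3257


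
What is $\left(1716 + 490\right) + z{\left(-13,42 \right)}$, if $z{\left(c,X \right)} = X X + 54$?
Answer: $4024$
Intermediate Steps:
$z{\left(c,X \right)} = 54 + X^{2}$ ($z{\left(c,X \right)} = X^{2} + 54 = 54 + X^{2}$)
$\left(1716 + 490\right) + z{\left(-13,42 \right)} = \left(1716 + 490\right) + \left(54 + 42^{2}\right) = 2206 + \left(54 + 1764\right) = 2206 + 1818 = 4024$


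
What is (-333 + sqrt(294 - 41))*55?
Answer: -18315 + 55*sqrt(253) ≈ -17440.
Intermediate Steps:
(-333 + sqrt(294 - 41))*55 = (-333 + sqrt(253))*55 = -18315 + 55*sqrt(253)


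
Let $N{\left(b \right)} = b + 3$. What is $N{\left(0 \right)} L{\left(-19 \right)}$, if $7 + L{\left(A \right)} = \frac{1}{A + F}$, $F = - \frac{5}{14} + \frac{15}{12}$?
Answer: $- \frac{3577}{169} \approx -21.166$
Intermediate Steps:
$F = \frac{25}{28}$ ($F = \left(-5\right) \frac{1}{14} + 15 \cdot \frac{1}{12} = - \frac{5}{14} + \frac{5}{4} = \frac{25}{28} \approx 0.89286$)
$N{\left(b \right)} = 3 + b$
$L{\left(A \right)} = -7 + \frac{1}{\frac{25}{28} + A}$ ($L{\left(A \right)} = -7 + \frac{1}{A + \frac{25}{28}} = -7 + \frac{1}{\frac{25}{28} + A}$)
$N{\left(0 \right)} L{\left(-19 \right)} = \left(3 + 0\right) \frac{49 \left(-3 - -76\right)}{25 + 28 \left(-19\right)} = 3 \frac{49 \left(-3 + 76\right)}{25 - 532} = 3 \cdot 49 \frac{1}{-507} \cdot 73 = 3 \cdot 49 \left(- \frac{1}{507}\right) 73 = 3 \left(- \frac{3577}{507}\right) = - \frac{3577}{169}$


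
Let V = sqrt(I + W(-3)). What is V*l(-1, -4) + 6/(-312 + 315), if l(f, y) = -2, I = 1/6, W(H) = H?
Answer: 2 - I*sqrt(102)/3 ≈ 2.0 - 3.3665*I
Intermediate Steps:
I = 1/6 ≈ 0.16667
V = I*sqrt(102)/6 (V = sqrt(1/6 - 3) = sqrt(-17/6) = I*sqrt(102)/6 ≈ 1.6833*I)
V*l(-1, -4) + 6/(-312 + 315) = (I*sqrt(102)/6)*(-2) + 6/(-312 + 315) = -I*sqrt(102)/3 + 6/3 = -I*sqrt(102)/3 + 6*(1/3) = -I*sqrt(102)/3 + 2 = 2 - I*sqrt(102)/3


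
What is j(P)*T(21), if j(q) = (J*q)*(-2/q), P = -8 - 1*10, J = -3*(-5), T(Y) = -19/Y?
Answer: 190/7 ≈ 27.143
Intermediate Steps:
J = 15
P = -18 (P = -8 - 10 = -18)
j(q) = -30 (j(q) = (15*q)*(-2/q) = -30)
j(P)*T(21) = -(-570)/21 = -30*(-19/21) = 190/7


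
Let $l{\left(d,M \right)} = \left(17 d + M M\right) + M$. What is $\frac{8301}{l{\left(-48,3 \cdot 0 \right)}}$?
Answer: $- \frac{2767}{272} \approx -10.173$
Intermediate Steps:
$l{\left(d,M \right)} = M + M^{2} + 17 d$ ($l{\left(d,M \right)} = \left(17 d + M^{2}\right) + M = \left(M^{2} + 17 d\right) + M = M + M^{2} + 17 d$)
$\frac{8301}{l{\left(-48,3 \cdot 0 \right)}} = \frac{8301}{3 \cdot 0 + \left(3 \cdot 0\right)^{2} + 17 \left(-48\right)} = \frac{8301}{0 + 0^{2} - 816} = \frac{8301}{0 + 0 - 816} = \frac{8301}{-816} = 8301 \left(- \frac{1}{816}\right) = - \frac{2767}{272}$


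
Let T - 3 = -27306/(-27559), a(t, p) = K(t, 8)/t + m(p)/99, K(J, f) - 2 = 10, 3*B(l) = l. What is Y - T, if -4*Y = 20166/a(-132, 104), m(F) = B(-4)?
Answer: 2662024773/55118 ≈ 48297.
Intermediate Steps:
B(l) = l/3
m(F) = -4/3 (m(F) = (⅓)*(-4) = -4/3)
K(J, f) = 12 (K(J, f) = 2 + 10 = 12)
a(t, p) = -4/297 + 12/t (a(t, p) = 12/t - 4/3/99 = 12/t - 4/3*1/99 = 12/t - 4/297 = -4/297 + 12/t)
T = 109983/27559 (T = 3 - 27306/(-27559) = 3 - 27306*(-1/27559) = 3 + 27306/27559 = 109983/27559 ≈ 3.9908)
Y = 2994651/62 (Y = -10083/(2*(-4/297 + 12/(-132))) = -10083/(2*(-4/297 + 12*(-1/132))) = -10083/(2*(-4/297 - 1/11)) = -10083/(2*(-31/297)) = -10083*(-297)/(2*31) = -¼*(-5989302/31) = 2994651/62 ≈ 48301.)
Y - T = 2994651/62 - 1*109983/27559 = 2994651/62 - 109983/27559 = 2662024773/55118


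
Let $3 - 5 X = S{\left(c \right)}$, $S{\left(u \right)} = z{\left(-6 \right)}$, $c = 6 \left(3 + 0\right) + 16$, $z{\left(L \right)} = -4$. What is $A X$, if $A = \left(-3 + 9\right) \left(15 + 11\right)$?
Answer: $\frac{1092}{5} \approx 218.4$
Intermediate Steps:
$c = 34$ ($c = 6 \cdot 3 + 16 = 18 + 16 = 34$)
$A = 156$ ($A = 6 \cdot 26 = 156$)
$S{\left(u \right)} = -4$
$X = \frac{7}{5}$ ($X = \frac{3}{5} - - \frac{4}{5} = \frac{3}{5} + \frac{4}{5} = \frac{7}{5} \approx 1.4$)
$A X = 156 \cdot \frac{7}{5} = \frac{1092}{5}$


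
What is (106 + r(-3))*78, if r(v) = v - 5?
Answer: 7644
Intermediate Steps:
r(v) = -5 + v
(106 + r(-3))*78 = (106 + (-5 - 3))*78 = (106 - 8)*78 = 98*78 = 7644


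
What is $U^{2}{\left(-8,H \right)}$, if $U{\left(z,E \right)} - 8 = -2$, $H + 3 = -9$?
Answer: $36$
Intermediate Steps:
$H = -12$ ($H = -3 - 9 = -12$)
$U{\left(z,E \right)} = 6$ ($U{\left(z,E \right)} = 8 - 2 = 6$)
$U^{2}{\left(-8,H \right)} = 6^{2} = 36$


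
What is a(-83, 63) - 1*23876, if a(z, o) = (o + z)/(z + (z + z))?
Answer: -5945104/249 ≈ -23876.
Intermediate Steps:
a(z, o) = (o + z)/(3*z) (a(z, o) = (o + z)/(z + 2*z) = (o + z)/((3*z)) = (o + z)*(1/(3*z)) = (o + z)/(3*z))
a(-83, 63) - 1*23876 = (1/3)*(63 - 83)/(-83) - 1*23876 = (1/3)*(-1/83)*(-20) - 23876 = 20/249 - 23876 = -5945104/249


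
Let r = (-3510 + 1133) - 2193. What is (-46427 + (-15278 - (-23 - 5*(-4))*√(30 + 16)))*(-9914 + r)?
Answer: 893735220 - 43452*√46 ≈ 8.9344e+8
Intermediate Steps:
r = -4570 (r = -2377 - 2193 = -4570)
(-46427 + (-15278 - (-23 - 5*(-4))*√(30 + 16)))*(-9914 + r) = (-46427 + (-15278 - (-23 - 5*(-4))*√(30 + 16)))*(-9914 - 4570) = (-46427 + (-15278 - (-23 + 20)*√46))*(-14484) = (-46427 + (-15278 - (-3)*√46))*(-14484) = (-46427 + (-15278 + 3*√46))*(-14484) = (-61705 + 3*√46)*(-14484) = 893735220 - 43452*√46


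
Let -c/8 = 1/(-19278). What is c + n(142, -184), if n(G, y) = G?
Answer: 1368742/9639 ≈ 142.00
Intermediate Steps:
c = 4/9639 (c = -8/(-19278) = -8*(-1/19278) = 4/9639 ≈ 0.00041498)
c + n(142, -184) = 4/9639 + 142 = 1368742/9639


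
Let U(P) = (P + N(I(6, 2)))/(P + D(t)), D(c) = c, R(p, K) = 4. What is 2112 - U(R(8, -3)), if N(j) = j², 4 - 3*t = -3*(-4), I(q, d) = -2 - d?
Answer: 2097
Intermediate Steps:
t = -8/3 (t = 4/3 - (-1)*(-4) = 4/3 - ⅓*12 = 4/3 - 4 = -8/3 ≈ -2.6667)
U(P) = (16 + P)/(-8/3 + P) (U(P) = (P + (-2 - 1*2)²)/(P - 8/3) = (P + (-2 - 2)²)/(-8/3 + P) = (P + (-4)²)/(-8/3 + P) = (P + 16)/(-8/3 + P) = (16 + P)/(-8/3 + P))
2112 - U(R(8, -3)) = 2112 - 3*(16 + 4)/(-8 + 3*4) = 2112 - 3*20/(-8 + 12) = 2112 - 3*20/4 = 2112 - 1*15 = 2112 - 15 = 2097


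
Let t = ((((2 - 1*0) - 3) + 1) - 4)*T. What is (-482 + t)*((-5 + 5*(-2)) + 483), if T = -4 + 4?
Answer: -225576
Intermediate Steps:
T = 0
t = 0 (t = ((((2 - 1*0) - 3) + 1) - 4)*0 = ((((2 + 0) - 3) + 1) - 4)*0 = (((2 - 3) + 1) - 4)*0 = ((-1 + 1) - 4)*0 = (0 - 4)*0 = -4*0 = 0)
(-482 + t)*((-5 + 5*(-2)) + 483) = (-482 + 0)*((-5 + 5*(-2)) + 483) = -482*((-5 - 10) + 483) = -482*(-15 + 483) = -482*468 = -225576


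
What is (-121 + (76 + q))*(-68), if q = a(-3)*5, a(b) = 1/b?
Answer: 9520/3 ≈ 3173.3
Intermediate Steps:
q = -5/3 (q = 5/(-3) = -⅓*5 = -5/3 ≈ -1.6667)
(-121 + (76 + q))*(-68) = (-121 + (76 - 5/3))*(-68) = (-121 + 223/3)*(-68) = -140/3*(-68) = 9520/3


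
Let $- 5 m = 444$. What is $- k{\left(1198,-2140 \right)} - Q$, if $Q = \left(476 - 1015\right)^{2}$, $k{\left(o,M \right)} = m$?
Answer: $- \frac{1452161}{5} \approx -2.9043 \cdot 10^{5}$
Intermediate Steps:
$m = - \frac{444}{5}$ ($m = \left(- \frac{1}{5}\right) 444 = - \frac{444}{5} \approx -88.8$)
$k{\left(o,M \right)} = - \frac{444}{5}$
$Q = 290521$ ($Q = \left(-539\right)^{2} = 290521$)
$- k{\left(1198,-2140 \right)} - Q = \left(-1\right) \left(- \frac{444}{5}\right) - 290521 = \frac{444}{5} - 290521 = - \frac{1452161}{5}$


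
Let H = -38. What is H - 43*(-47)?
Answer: 1983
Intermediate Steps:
H - 43*(-47) = -38 - 43*(-47) = -38 + 2021 = 1983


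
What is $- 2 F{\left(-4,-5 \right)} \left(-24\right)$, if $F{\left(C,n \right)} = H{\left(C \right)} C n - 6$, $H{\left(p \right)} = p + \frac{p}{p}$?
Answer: $-3168$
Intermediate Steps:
$H{\left(p \right)} = 1 + p$ ($H{\left(p \right)} = p + 1 = 1 + p$)
$F{\left(C,n \right)} = -6 + C n \left(1 + C\right)$ ($F{\left(C,n \right)} = \left(1 + C\right) C n - 6 = C \left(1 + C\right) n - 6 = C n \left(1 + C\right) - 6 = -6 + C n \left(1 + C\right)$)
$- 2 F{\left(-4,-5 \right)} \left(-24\right) = - 2 \left(-6 - - 20 \left(1 - 4\right)\right) \left(-24\right) = - 2 \left(-6 - \left(-20\right) \left(-3\right)\right) \left(-24\right) = - 2 \left(-6 - 60\right) \left(-24\right) = \left(-2\right) \left(-66\right) \left(-24\right) = 132 \left(-24\right) = -3168$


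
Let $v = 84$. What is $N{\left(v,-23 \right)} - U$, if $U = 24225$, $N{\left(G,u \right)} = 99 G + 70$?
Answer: $-15839$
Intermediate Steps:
$N{\left(G,u \right)} = 70 + 99 G$
$N{\left(v,-23 \right)} - U = \left(70 + 99 \cdot 84\right) - 24225 = \left(70 + 8316\right) - 24225 = 8386 - 24225 = -15839$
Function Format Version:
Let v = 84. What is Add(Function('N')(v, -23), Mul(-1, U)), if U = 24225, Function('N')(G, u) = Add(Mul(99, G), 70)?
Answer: -15839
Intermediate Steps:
Function('N')(G, u) = Add(70, Mul(99, G))
Add(Function('N')(v, -23), Mul(-1, U)) = Add(Add(70, Mul(99, 84)), Mul(-1, 24225)) = Add(Add(70, 8316), -24225) = Add(8386, -24225) = -15839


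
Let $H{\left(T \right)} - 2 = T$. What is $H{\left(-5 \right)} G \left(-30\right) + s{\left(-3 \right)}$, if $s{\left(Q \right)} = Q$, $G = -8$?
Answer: $-723$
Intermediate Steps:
$H{\left(T \right)} = 2 + T$
$H{\left(-5 \right)} G \left(-30\right) + s{\left(-3 \right)} = \left(2 - 5\right) \left(-8\right) \left(-30\right) - 3 = \left(-3\right) \left(-8\right) \left(-30\right) - 3 = 24 \left(-30\right) - 3 = -720 - 3 = -723$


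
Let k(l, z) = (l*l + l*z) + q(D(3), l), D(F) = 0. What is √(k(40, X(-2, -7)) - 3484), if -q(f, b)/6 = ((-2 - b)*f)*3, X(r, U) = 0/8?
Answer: 2*I*√471 ≈ 43.405*I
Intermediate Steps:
X(r, U) = 0 (X(r, U) = 0*(⅛) = 0)
q(f, b) = -18*f*(-2 - b) (q(f, b) = -6*(-2 - b)*f*3 = -6*f*(-2 - b)*3 = -18*f*(-2 - b))
k(l, z) = l² + l*z (k(l, z) = (l*l + l*z) + 18*0*(2 + l) = (l² + l*z) + 0 = l² + l*z)
√(k(40, X(-2, -7)) - 3484) = √(40*(40 + 0) - 3484) = √(40*40 - 3484) = √(1600 - 3484) = √(-1884) = 2*I*√471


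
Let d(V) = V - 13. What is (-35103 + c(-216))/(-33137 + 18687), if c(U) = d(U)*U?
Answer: -14361/14450 ≈ -0.99384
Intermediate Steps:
d(V) = -13 + V
c(U) = U*(-13 + U) (c(U) = (-13 + U)*U = U*(-13 + U))
(-35103 + c(-216))/(-33137 + 18687) = (-35103 - 216*(-13 - 216))/(-33137 + 18687) = (-35103 - 216*(-229))/(-14450) = (-35103 + 49464)*(-1/14450) = 14361*(-1/14450) = -14361/14450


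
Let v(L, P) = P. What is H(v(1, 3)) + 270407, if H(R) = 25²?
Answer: 271032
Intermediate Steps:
H(R) = 625
H(v(1, 3)) + 270407 = 625 + 270407 = 271032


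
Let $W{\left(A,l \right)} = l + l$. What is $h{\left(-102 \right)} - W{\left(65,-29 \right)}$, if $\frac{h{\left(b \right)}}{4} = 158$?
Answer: $690$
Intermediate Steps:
$h{\left(b \right)} = 632$ ($h{\left(b \right)} = 4 \cdot 158 = 632$)
$W{\left(A,l \right)} = 2 l$
$h{\left(-102 \right)} - W{\left(65,-29 \right)} = 632 - 2 \left(-29\right) = 632 - -58 = 632 + 58 = 690$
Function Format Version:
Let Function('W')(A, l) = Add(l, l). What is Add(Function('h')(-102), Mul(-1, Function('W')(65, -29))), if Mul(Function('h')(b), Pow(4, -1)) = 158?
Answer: 690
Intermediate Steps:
Function('h')(b) = 632 (Function('h')(b) = Mul(4, 158) = 632)
Function('W')(A, l) = Mul(2, l)
Add(Function('h')(-102), Mul(-1, Function('W')(65, -29))) = Add(632, Mul(-1, Mul(2, -29))) = Add(632, Mul(-1, -58)) = Add(632, 58) = 690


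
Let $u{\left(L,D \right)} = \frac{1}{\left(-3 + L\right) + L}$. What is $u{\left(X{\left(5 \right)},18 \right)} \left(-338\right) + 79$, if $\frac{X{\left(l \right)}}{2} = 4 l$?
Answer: $\frac{5745}{77} \approx 74.61$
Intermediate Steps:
$X{\left(l \right)} = 8 l$ ($X{\left(l \right)} = 2 \cdot 4 l = 8 l$)
$u{\left(L,D \right)} = \frac{1}{-3 + 2 L}$
$u{\left(X{\left(5 \right)},18 \right)} \left(-338\right) + 79 = \frac{1}{-3 + 2 \cdot 8 \cdot 5} \left(-338\right) + 79 = \frac{1}{-3 + 2 \cdot 40} \left(-338\right) + 79 = \frac{1}{-3 + 80} \left(-338\right) + 79 = \frac{1}{77} \left(-338\right) + 79 = - \frac{338}{77} + 79 = \frac{5745}{77}$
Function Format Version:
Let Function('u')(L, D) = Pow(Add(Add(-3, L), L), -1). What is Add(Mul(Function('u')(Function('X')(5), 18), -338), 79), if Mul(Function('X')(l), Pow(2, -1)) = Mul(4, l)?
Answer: Rational(5745, 77) ≈ 74.610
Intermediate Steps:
Function('X')(l) = Mul(8, l) (Function('X')(l) = Mul(2, Mul(4, l)) = Mul(8, l))
Function('u')(L, D) = Pow(Add(-3, Mul(2, L)), -1)
Add(Mul(Function('u')(Function('X')(5), 18), -338), 79) = Add(Mul(Pow(Add(-3, Mul(2, Mul(8, 5))), -1), -338), 79) = Add(Mul(Pow(Add(-3, Mul(2, 40)), -1), -338), 79) = Add(Mul(Pow(Add(-3, 80), -1), -338), 79) = Add(Mul(Pow(77, -1), -338), 79) = Add(Mul(Rational(1, 77), -338), 79) = Add(Rational(-338, 77), 79) = Rational(5745, 77)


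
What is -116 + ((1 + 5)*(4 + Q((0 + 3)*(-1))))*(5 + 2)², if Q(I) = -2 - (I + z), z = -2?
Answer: 1942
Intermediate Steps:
Q(I) = -I (Q(I) = -2 - (I - 2) = -2 - (-2 + I) = -2 + (2 - I) = -I)
-116 + ((1 + 5)*(4 + Q((0 + 3)*(-1))))*(5 + 2)² = -116 + ((1 + 5)*(4 - (0 + 3)*(-1)))*(5 + 2)² = -116 + (6*(4 - 3*(-1)))*7² = -116 + (6*(4 - 1*(-3)))*49 = -116 + (6*(4 + 3))*49 = -116 + (6*7)*49 = -116 + 42*49 = -116 + 2058 = 1942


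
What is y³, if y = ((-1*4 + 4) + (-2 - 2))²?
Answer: 4096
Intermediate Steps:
y = 16 (y = ((-4 + 4) - 4)² = (0 - 4)² = (-4)² = 16)
y³ = 16³ = 4096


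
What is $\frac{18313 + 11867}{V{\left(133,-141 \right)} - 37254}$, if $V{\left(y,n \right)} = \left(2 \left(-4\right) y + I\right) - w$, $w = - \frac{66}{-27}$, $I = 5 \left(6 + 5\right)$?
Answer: $- \frac{271620}{344389} \approx -0.7887$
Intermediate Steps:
$I = 55$ ($I = 5 \cdot 11 = 55$)
$w = \frac{22}{9}$ ($w = \left(-66\right) \left(- \frac{1}{27}\right) = \frac{22}{9} \approx 2.4444$)
$V{\left(y,n \right)} = \frac{473}{9} - 8 y$ ($V{\left(y,n \right)} = \left(2 \left(-4\right) y + 55\right) - \frac{22}{9} = \left(- 8 y + 55\right) - \frac{22}{9} = \left(55 - 8 y\right) - \frac{22}{9} = \frac{473}{9} - 8 y$)
$\frac{18313 + 11867}{V{\left(133,-141 \right)} - 37254} = \frac{18313 + 11867}{\left(\frac{473}{9} - 1064\right) - 37254} = \frac{30180}{\left(\frac{473}{9} - 1064\right) - 37254} = \frac{30180}{- \frac{9103}{9} - 37254} = \frac{30180}{- \frac{344389}{9}} = 30180 \left(- \frac{9}{344389}\right) = - \frac{271620}{344389}$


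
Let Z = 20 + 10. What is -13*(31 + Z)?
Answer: -793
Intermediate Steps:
Z = 30
-13*(31 + Z) = -13*(31 + 30) = -13*61 = -793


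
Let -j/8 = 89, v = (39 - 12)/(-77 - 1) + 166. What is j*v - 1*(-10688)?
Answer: -1394348/13 ≈ -1.0726e+5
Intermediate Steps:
v = 4307/26 (v = 27/(-78) + 166 = 27*(-1/78) + 166 = -9/26 + 166 = 4307/26 ≈ 165.65)
j = -712 (j = -8*89 = -712)
j*v - 1*(-10688) = -712*4307/26 - 1*(-10688) = -1533292/13 + 10688 = -1394348/13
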